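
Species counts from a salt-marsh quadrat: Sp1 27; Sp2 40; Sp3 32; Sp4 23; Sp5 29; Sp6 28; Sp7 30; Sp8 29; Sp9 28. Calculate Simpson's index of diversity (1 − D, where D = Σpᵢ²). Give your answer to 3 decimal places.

0.886

Total N = 27+40+32+23+29+28+30+29+28 = 266, so the proportions are 0.1015, 0.15038, 0.1203, 0.08647, 0.10902, 0.10526, 0.11278, 0.10902, 0.10526 (working shown to 5 dp, full precision carried).
D = 0.1015² + 0.15038² + 0.1203² + 0.08647² + 0.10902² + 0.10526² + 0.11278² + 0.10902² + 0.10526² = 0.01030 + 0.02261 + 0.01447 + 0.00748 + 0.01189 + 0.01108 + 0.01272 + 0.01189 + 0.01108 = 0.11352.
So 1 − D = 0.88648, i.e. 0.886 to 3 decimal places.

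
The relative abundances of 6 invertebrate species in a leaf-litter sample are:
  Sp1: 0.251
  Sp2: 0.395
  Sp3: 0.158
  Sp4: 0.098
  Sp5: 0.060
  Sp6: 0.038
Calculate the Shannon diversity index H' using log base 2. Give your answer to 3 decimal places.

2.202

Each pᵢ log₂ pᵢ term (working shown to 5 dp, full precision carried): 0.251×(-1.99424)=-0.50055, 0.395×(-1.34008)=-0.52933, 0.158×(-2.66200)=-0.42060, 0.098×(-3.35107)=-0.32841, 0.06×(-4.05889)=-0.24353, 0.038×(-4.71786)=-0.17928.
Sum = -2.20170, so H' = 2.202.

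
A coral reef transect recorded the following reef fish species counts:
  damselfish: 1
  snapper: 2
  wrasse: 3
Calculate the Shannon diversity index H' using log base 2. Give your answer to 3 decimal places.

Total N = 1+2+3 = 6, so the proportions are 0.16667, 0.33333, 0.5 (working shown to 5 dp, full precision carried).
Each pᵢ log₂ pᵢ term: 0.16667×(-2.58496)=-0.43083, 0.33333×(-1.58496)=-0.52832, 0.5×(-1.00000)=-0.50000.
Sum = -1.45915, so H' = 1.459.

1.459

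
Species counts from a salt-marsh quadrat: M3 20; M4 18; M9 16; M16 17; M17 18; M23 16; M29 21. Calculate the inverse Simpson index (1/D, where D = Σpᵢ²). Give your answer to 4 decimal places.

Total N = 20+18+16+17+18+16+21 = 126, so the proportions are 0.15873016, 0.14285714, 0.12698413, 0.13492063, 0.14285714, 0.12698413, 0.16666667 (working shown to 8 dp, full precision carried).
D = 0.15873016² + 0.14285714² + 0.12698413² + 0.13492063² + 0.14285714² + 0.12698413² + 0.16666667² = 0.02519526 + 0.02040816 + 0.01612497 + 0.01820358 + 0.02040816 + 0.01612497 + 0.02777778 = 0.14424288.
So 1/D = 6.932751, i.e. 6.9328 to 4 decimal places.

6.9328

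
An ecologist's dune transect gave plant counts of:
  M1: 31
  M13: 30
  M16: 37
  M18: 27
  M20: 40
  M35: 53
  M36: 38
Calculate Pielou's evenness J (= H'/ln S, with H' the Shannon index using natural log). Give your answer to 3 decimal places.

Total N = 31+30+37+27+40+53+38 = 256, so the proportions are 0.12109, 0.11719, 0.14453, 0.10547, 0.15625, 0.20703, 0.14844 (working shown to 5 dp, full precision carried).
H' = −Σ pᵢ ln pᵢ = −((-0.25565) + (-0.25125) + (-0.27956) + (-0.23724) + (-0.29005) + (-0.32605) + (-0.28316)) = 1.92295.
With S = 7 species, ln S = 1.94591, so J = 1.92295/1.94591 = 0.98820, i.e. 0.988 to 3 decimal places.

0.988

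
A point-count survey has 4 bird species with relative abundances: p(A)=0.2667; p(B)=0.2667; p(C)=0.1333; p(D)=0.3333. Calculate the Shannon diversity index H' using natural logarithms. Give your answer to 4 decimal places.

Each pᵢ ln pᵢ term (working shown to 6 dp, full precision carried): 0.2667×(-1.321631)=-0.352479, 0.2667×(-1.321631)=-0.352479, 0.1333×(-2.015153)=-0.268620, 0.3333×(-1.098712)=-0.366201.
Sum = -1.339779, so H' = 1.3398.

1.3398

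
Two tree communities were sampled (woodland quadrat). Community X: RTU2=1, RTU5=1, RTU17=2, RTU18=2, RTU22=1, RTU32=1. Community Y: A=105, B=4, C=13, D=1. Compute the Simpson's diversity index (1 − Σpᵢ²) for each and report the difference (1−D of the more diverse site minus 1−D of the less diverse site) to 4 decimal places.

Community X: N=8, proportions 0.125, 0.125, 0.25, 0.25, 0.125, 0.125, giving 1−D = 0.812500 (working shown to 6 dp, full precision carried).
Community Y: N=123, proportions 0.853659, 0.03252, 0.105691, 0.00813, giving 1−D = 0.258973.
Difference = |0.812500 − 0.258973| = 0.553527, i.e. 0.5535 to 4 decimal places.

0.5535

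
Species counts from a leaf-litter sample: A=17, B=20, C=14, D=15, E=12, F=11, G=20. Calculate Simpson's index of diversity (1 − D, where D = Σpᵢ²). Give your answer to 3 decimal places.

Total N = 17+20+14+15+12+11+20 = 109, so the proportions are 0.15596, 0.18349, 0.12844, 0.13761, 0.11009, 0.10092, 0.18349 (working shown to 5 dp, full precision carried).
D = 0.15596² + 0.18349² + 0.12844² + 0.13761² + 0.11009² + 0.10092² + 0.18349² = 0.02432 + 0.03367 + 0.01650 + 0.01894 + 0.01212 + 0.01018 + 0.03367 = 0.14940.
So 1 − D = 0.85060, i.e. 0.851 to 3 decimal places.

0.851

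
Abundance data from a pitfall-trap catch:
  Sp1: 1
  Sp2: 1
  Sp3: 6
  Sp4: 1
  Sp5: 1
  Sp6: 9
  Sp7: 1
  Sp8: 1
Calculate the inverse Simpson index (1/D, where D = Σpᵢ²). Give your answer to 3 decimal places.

Total N = 1+1+6+1+1+9+1+1 = 21, so the proportions are 0.047619, 0.047619, 0.2857143, 0.047619, 0.047619, 0.4285714, 0.047619, 0.047619 (working shown to 7 dp, full precision carried).
D = 0.047619² + 0.047619² + 0.2857143² + 0.047619² + 0.047619² + 0.4285714² + 0.047619² + 0.047619² = 0.0022676 + 0.0022676 + 0.0816327 + 0.0022676 + 0.0022676 + 0.1836735 + 0.0022676 + 0.0022676 = 0.2789116.
So 1/D = 3.58537, i.e. 3.585 to 3 decimal places.

3.585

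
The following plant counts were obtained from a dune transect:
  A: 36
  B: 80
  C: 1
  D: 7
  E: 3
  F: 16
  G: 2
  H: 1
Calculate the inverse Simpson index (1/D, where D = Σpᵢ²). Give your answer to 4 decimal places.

Total N = 36+80+1+7+3+16+2+1 = 146, so the proportions are 0.2465753, 0.5479452, 0.0068493, 0.0479452, 0.0205479, 0.109589, 0.0136986, 0.0068493 (working shown to 7 dp, full precision carried).
D = 0.2465753² + 0.5479452² + 0.0068493² + 0.0479452² + 0.0205479² + 0.109589² + 0.0136986² + 0.0068493² = 0.0607994 + 0.3002439 + 0.0000469 + 0.0022987 + 0.0004222 + 0.0120098 + 0.0001877 + 0.0000469 = 0.3760555.
So 1/D = 2.659182, i.e. 2.6592 to 4 decimal places.

2.6592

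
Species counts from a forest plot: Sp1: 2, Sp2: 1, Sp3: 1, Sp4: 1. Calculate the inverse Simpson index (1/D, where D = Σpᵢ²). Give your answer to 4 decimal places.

3.5714

Total N = 2+1+1+1 = 5, so the proportions are 0.4, 0.2, 0.2, 0.2 (working shown to 8 dp, full precision carried).
D = 0.4² + 0.2² + 0.2² + 0.2² = 0.16000000 + 0.04000000 + 0.04000000 + 0.04000000 = 0.28000000.
So 1/D = 3.571429, i.e. 3.5714 to 4 decimal places.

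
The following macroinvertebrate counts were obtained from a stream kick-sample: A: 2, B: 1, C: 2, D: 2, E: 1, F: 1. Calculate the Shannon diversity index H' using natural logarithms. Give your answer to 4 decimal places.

Total N = 2+1+2+2+1+1 = 9, so the proportions are 0.222222, 0.111111, 0.222222, 0.222222, 0.111111, 0.111111 (working shown to 6 dp, full precision carried).
Each pᵢ ln pᵢ term: 0.222222×(-1.504077)=-0.334239, 0.111111×(-2.197225)=-0.244136, 0.222222×(-1.504077)=-0.334239, 0.222222×(-1.504077)=-0.334239, 0.111111×(-2.197225)=-0.244136, 0.111111×(-2.197225)=-0.244136.
Sum = -1.735126, so H' = 1.7351.

1.7351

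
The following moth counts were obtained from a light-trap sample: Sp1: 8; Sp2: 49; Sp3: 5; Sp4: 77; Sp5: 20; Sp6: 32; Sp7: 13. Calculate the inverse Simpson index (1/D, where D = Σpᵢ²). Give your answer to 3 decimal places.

Total N = 8+49+5+77+20+32+13 = 204, so the proportions are 0.0392157, 0.2401961, 0.0245098, 0.377451, 0.0980392, 0.1568627, 0.0637255 (working shown to 7 dp, full precision carried).
D = 0.0392157² + 0.2401961² + 0.0245098² + 0.377451² + 0.0980392² + 0.1568627² + 0.0637255² = 0.0015379 + 0.0576942 + 0.0006007 + 0.1424692 + 0.0096117 + 0.0246059 + 0.0040609 = 0.2405805.
So 1/D = 4.15661, i.e. 4.157 to 3 decimal places.

4.157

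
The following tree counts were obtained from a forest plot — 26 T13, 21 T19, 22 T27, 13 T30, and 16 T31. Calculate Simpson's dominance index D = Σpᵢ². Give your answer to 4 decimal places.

Total N = 26+21+22+13+16 = 98, so the proportions are 0.265306, 0.214286, 0.22449, 0.132653, 0.163265 (working shown to 6 dp, full precision carried).
D = 0.265306² + 0.214286² + 0.22449² + 0.132653² + 0.163265² = 0.070387 + 0.045918 + 0.050396 + 0.017597 + 0.026656 = 0.210954.
To 4 decimal places, D = 0.2110.

0.2110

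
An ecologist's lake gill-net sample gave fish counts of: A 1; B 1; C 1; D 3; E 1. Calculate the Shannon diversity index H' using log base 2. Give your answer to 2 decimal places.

2.13

Total N = 1+1+1+3+1 = 7, so the proportions are 0.1429, 0.1429, 0.1429, 0.4286, 0.1429 (working shown to 4 dp, full precision carried).
Each pᵢ log₂ pᵢ term: 0.1429×(-2.8074)=-0.4011, 0.1429×(-2.8074)=-0.4011, 0.1429×(-2.8074)=-0.4011, 0.4286×(-1.2224)=-0.5239, 0.1429×(-2.8074)=-0.4011.
Sum = -2.1281, so H' = 2.13.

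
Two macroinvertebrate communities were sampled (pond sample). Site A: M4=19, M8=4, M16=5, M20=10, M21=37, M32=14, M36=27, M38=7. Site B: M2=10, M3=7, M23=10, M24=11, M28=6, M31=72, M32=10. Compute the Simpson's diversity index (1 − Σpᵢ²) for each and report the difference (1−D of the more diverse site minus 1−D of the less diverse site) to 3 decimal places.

Site A: N=123, proportions 0.15447, 0.03252, 0.04065, 0.0813, 0.30081, 0.11382, 0.21951, 0.05691, giving 1−D = 0.81195 (working shown to 5 dp, full precision carried).
Site B: N=126, proportions 0.07937, 0.05556, 0.07937, 0.0873, 0.04762, 0.57143, 0.07937, giving 1−D = 0.64160.
Difference = |0.81195 − 0.64160| = 0.17035, i.e. 0.170 to 3 decimal places.

0.170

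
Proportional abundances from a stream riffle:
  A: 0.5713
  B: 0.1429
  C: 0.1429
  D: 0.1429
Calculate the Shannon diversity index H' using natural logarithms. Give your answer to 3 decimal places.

1.154

Each pᵢ ln pᵢ term (working shown to 5 dp, full precision carried): 0.5713×(-0.55984)=-0.31984, 0.1429×(-1.94561)=-0.27803, 0.1429×(-1.94561)=-0.27803, 0.1429×(-1.94561)=-0.27803.
Sum = -1.15392, so H' = 1.154.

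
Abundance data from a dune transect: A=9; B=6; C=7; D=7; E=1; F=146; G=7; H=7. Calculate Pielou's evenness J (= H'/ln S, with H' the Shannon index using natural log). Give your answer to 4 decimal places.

0.4665

Total N = 9+6+7+7+1+146+7+7 = 190, so the proportions are 0.047368, 0.031579, 0.036842, 0.036842, 0.005263, 0.768421, 0.036842, 0.036842 (working shown to 6 dp, full precision carried).
H' = −Σ pᵢ ln pᵢ = −((-0.144464) + (-0.109114) + (-0.121620) + (-0.121620) + (-0.027616) + (-0.202416) + (-0.121620) + (-0.121620)) = 0.970089.
With S = 8 species, ln S = 2.079442, so J = 0.970089/2.079442 = 0.466514, i.e. 0.4665 to 4 decimal places.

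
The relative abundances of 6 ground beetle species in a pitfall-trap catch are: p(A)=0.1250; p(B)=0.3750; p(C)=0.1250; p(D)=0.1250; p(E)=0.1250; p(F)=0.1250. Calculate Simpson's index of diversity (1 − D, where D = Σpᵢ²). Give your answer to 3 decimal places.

0.781

D = 0.125² + 0.375² + 0.125² + 0.125² + 0.125² + 0.125² = 0.01562 + 0.14062 + 0.01562 + 0.01562 + 0.01562 + 0.01562 = 0.21875 (working shown to 5 dp, full precision carried).
So 1 − D = 0.78125, i.e. 0.781 to 3 decimal places.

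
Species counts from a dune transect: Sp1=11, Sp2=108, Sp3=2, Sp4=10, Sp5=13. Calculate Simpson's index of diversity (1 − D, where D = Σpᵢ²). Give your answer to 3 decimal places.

0.418

Total N = 11+108+2+10+13 = 144, so the proportions are 0.076389, 0.75, 0.013889, 0.069444, 0.090278 (working shown to 6 dp, full precision carried).
D = 0.076389² + 0.75² + 0.013889² + 0.069444² + 0.090278² = 0.005835 + 0.562500 + 0.000193 + 0.004823 + 0.008150 = 0.581501.
So 1 − D = 0.418499, i.e. 0.418 to 3 decimal places.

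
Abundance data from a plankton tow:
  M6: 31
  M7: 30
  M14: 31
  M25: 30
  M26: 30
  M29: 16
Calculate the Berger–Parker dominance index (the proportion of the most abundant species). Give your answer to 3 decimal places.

0.185

Total N = 31+30+31+30+30+16 = 168, so the proportions are 0.18452, 0.17857, 0.18452, 0.17857, 0.17857, 0.09524 (working shown to 5 dp, full precision carried).
The largest proportion is 0.18452, i.e. d = 0.185 to 3 decimal places.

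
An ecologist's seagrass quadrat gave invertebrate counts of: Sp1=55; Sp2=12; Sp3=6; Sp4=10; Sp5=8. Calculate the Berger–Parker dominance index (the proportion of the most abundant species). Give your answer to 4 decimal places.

0.6044

Total N = 55+12+6+10+8 = 91, so the proportions are 0.604396, 0.131868, 0.065934, 0.10989, 0.087912 (working shown to 6 dp, full precision carried).
The largest proportion is 0.604396, i.e. d = 0.6044 to 4 decimal places.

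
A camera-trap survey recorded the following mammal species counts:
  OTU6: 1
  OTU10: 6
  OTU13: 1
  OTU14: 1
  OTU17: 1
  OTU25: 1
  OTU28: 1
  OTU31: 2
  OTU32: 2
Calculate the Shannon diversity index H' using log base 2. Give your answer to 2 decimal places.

2.78

Total N = 1+6+1+1+1+1+1+2+2 = 16, so the proportions are 0.0625, 0.375, 0.0625, 0.0625, 0.0625, 0.0625, 0.0625, 0.125, 0.125 (working shown to 4 dp, full precision carried).
Each pᵢ log₂ pᵢ term: 0.0625×(-4.0000)=-0.2500, 0.375×(-1.4150)=-0.5306, 0.0625×(-4.0000)=-0.2500, 0.0625×(-4.0000)=-0.2500, 0.0625×(-4.0000)=-0.2500, 0.0625×(-4.0000)=-0.2500, 0.0625×(-4.0000)=-0.2500, 0.125×(-3.0000)=-0.3750, 0.125×(-3.0000)=-0.3750.
Sum = -2.7806, so H' = 2.78.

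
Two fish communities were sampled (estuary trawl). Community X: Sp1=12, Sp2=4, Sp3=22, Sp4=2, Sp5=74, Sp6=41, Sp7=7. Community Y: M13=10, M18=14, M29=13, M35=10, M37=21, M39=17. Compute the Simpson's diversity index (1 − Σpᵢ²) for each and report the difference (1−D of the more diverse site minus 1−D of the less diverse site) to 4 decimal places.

Community X: N=162, proportions 0.0740741, 0.0246914, 0.1358025, 0.0123457, 0.4567901, 0.2530864, 0.0432099, giving 1−D = 0.7007316 (working shown to 7 dp, full precision carried).
Community Y: N=85, proportions 0.1176471, 0.1647059, 0.1529412, 0.1176471, 0.2470588, 0.2, giving 1−D = 0.8207612.
Difference = |0.7007316 − 0.8207612| = 0.1200296, i.e. 0.1200 to 4 decimal places.

0.1200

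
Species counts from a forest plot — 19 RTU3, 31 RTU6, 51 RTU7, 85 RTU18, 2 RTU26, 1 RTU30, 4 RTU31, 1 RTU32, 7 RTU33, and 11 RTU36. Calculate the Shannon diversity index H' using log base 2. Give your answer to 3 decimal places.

Total N = 19+31+51+85+2+1+4+1+7+11 = 212, so the proportions are 0.08962, 0.14623, 0.24057, 0.40094, 0.00943, 0.00472, 0.01887, 0.00472, 0.03302, 0.05189 (working shown to 5 dp, full precision carried).
Each pᵢ log₂ pᵢ term: 0.08962×(-3.47999)=-0.31189, 0.14623×(-2.77372)=-0.40559, 0.24057×(-2.05550)=-0.49448, 0.40094×(-1.31853)=-0.52866, 0.00943×(-6.72792)=-0.06347, 0.00472×(-7.72792)=-0.03645, 0.01887×(-5.72792)=-0.10807, 0.00472×(-7.72792)=-0.03645, 0.03302×(-4.92057)=-0.16247, 0.05189×(-4.26849)=-0.22148.
Sum = -2.36902, so H' = 2.369.

2.369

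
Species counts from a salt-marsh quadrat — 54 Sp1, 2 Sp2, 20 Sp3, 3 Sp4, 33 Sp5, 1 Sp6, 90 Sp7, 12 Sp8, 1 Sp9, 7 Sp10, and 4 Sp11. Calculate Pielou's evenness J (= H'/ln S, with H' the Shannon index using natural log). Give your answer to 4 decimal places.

Total N = 54+2+20+3+33+1+90+12+1+7+4 = 227, so the proportions are 0.237885, 0.008811, 0.088106, 0.013216, 0.145374, 0.004405, 0.396476, 0.052863, 0.004405, 0.030837, 0.017621 (working shown to 6 dp, full precision carried).
H' = −Σ pᵢ ln pᵢ = −((-0.341595) + (-0.041690) + (-0.214028) + (-0.057176) + (-0.280346) + (-0.023898) + (-0.366796) + (-0.155421) + (-0.023898) + (-0.107283) + (-0.071166)) = 1.683298.
With S = 11 species, ln S = 2.397895, so J = 1.683298/2.397895 = 0.701990, i.e. 0.7020 to 4 decimal places.

0.7020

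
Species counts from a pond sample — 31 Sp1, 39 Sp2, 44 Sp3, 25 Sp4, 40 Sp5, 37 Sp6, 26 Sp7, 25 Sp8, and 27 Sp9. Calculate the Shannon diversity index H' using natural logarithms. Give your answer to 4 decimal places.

Total N = 31+39+44+25+40+37+26+25+27 = 294, so the proportions are 0.105442, 0.132653, 0.14966, 0.085034, 0.136054, 0.12585, 0.088435, 0.085034, 0.091837 (working shown to 6 dp, full precision carried).
Each pᵢ ln pᵢ term: 0.105442×(-2.249593)=-0.237202, 0.132653×(-2.020018)=-0.267962, 0.14966×(-1.899390)=-0.284262, 0.085034×(-2.464704)=-0.209584, 0.136054×(-1.994700)=-0.271388, 0.12585×(-2.072662)=-0.260845, 0.088435×(-2.425483)=-0.214499, 0.085034×(-2.464704)=-0.209584, 0.091837×(-2.387743)=-0.219283.
Sum = -2.174607, so H' = 2.1746.

2.1746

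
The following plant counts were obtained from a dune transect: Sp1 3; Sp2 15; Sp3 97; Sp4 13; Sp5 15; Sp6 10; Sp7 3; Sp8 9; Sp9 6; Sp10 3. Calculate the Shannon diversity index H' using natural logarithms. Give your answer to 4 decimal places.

Total N = 3+15+97+13+15+10+3+9+6+3 = 174, so the proportions are 0.017241, 0.086207, 0.557471, 0.074713, 0.086207, 0.057471, 0.017241, 0.051724, 0.034483, 0.017241 (working shown to 6 dp, full precision carried).
Each pᵢ ln pᵢ term: 0.017241×(-4.060443)=-0.070008, 0.086207×(-2.451005)=-0.211294, 0.557471×(-0.584344)=-0.325755, 0.074713×(-2.594106)=-0.193813, 0.086207×(-2.451005)=-0.211294, 0.057471×(-2.856470)=-0.164165, 0.017241×(-4.060443)=-0.070008, 0.051724×(-2.961831)=-0.153198, 0.034483×(-3.367296)=-0.116114, 0.017241×(-4.060443)=-0.070008.
Sum = -1.585654, so H' = 1.5857.

1.5857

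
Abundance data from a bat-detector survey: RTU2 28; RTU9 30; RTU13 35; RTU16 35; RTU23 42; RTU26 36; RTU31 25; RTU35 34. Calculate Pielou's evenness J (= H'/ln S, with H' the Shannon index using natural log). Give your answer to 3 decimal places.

Total N = 28+30+35+35+42+36+25+34 = 265, so the proportions are 0.10566, 0.11321, 0.13208, 0.13208, 0.15849, 0.13585, 0.09434, 0.1283 (working shown to 5 dp, full precision carried).
H' = −Σ pᵢ ln pᵢ = −((-0.23747) + (-0.24663) + (-0.26737) + (-0.26737) + (-0.29195) + (-0.27118) + (-0.22272) + (-0.26345)) = 2.06815.
With S = 8 species, ln S = 2.07944, so J = 2.06815/2.07944 = 0.99457, i.e. 0.995 to 3 decimal places.

0.995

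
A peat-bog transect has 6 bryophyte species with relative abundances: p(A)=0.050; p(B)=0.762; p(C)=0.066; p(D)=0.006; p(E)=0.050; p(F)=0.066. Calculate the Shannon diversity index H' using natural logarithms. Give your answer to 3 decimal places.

0.896

Each pᵢ ln pᵢ term (working shown to 5 dp, full precision carried): 0.05×(-2.99573)=-0.14979, 0.762×(-0.27181)=-0.20712, 0.066×(-2.71810)=-0.17939, 0.006×(-5.11600)=-0.03070, 0.05×(-2.99573)=-0.14979, 0.066×(-2.71810)=-0.17939.
Sum = -0.89618, so H' = 0.896.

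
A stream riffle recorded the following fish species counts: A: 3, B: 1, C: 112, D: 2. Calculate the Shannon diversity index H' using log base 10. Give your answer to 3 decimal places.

Total N = 3+1+112+2 = 118, so the proportions are 0.02542, 0.00847, 0.94915, 0.01695 (working shown to 5 dp, full precision carried).
Each pᵢ log₁₀ pᵢ term: 0.02542×(-1.59476)=-0.04054, 0.00847×(-2.07188)=-0.01756, 0.94915×(-0.02266)=-0.02151, 0.01695×(-1.77085)=-0.03001.
Sum = -0.10963, so H' = 0.110.

0.110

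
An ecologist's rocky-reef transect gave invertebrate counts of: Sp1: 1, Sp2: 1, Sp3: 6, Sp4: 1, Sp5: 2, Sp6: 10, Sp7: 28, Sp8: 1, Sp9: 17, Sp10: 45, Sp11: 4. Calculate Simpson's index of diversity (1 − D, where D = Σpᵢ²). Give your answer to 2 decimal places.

0.76

Total N = 1+1+6+1+2+10+28+1+17+45+4 = 116, so the proportions are 0.0086, 0.0086, 0.0517, 0.0086, 0.0172, 0.0862, 0.2414, 0.0086, 0.1466, 0.3879, 0.0345 (working shown to 4 dp, full precision carried).
D = 0.0086² + 0.0086² + 0.0517² + 0.0086² + 0.0172² + 0.0862² + 0.2414² + 0.0086² + 0.1466² + 0.3879² + 0.0345² = 0.0001 + 0.0001 + 0.0027 + 0.0001 + 0.0003 + 0.0074 + 0.0583 + 0.0001 + 0.0215 + 0.1505 + 0.0012 = 0.2421.
So 1 − D = 0.7579, i.e. 0.76 to 2 decimal places.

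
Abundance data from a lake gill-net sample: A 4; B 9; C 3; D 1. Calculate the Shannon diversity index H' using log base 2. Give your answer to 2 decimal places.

1.66

Total N = 4+9+3+1 = 17, so the proportions are 0.2353, 0.5294, 0.1765, 0.0588 (working shown to 4 dp, full precision carried).
Each pᵢ log₂ pᵢ term: 0.2353×(-2.0875)=-0.4912, 0.5294×(-0.9175)=-0.4858, 0.1765×(-2.5025)=-0.4416, 0.0588×(-4.0875)=-0.2404.
Sum = -1.6590, so H' = 1.66.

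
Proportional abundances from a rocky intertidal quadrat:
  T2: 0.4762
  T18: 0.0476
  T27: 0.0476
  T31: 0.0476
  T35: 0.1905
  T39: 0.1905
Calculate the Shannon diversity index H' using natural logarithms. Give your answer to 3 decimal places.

1.420

Each pᵢ ln pᵢ term (working shown to 5 dp, full precision carried): 0.4762×(-0.74192)=-0.35330, 0.0476×(-3.04492)=-0.14494, 0.0476×(-3.04492)=-0.14494, 0.0476×(-3.04492)=-0.14494, 0.1905×(-1.65810)=-0.31587, 0.1905×(-1.65810)=-0.31587.
Sum = -1.41985, so H' = 1.420.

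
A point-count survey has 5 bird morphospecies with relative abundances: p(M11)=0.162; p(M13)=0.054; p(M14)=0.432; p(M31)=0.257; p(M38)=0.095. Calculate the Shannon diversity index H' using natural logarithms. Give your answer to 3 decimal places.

Each pᵢ ln pᵢ term (working shown to 5 dp, full precision carried): 0.162×(-1.82016)=-0.29487, 0.054×(-2.91877)=-0.15761, 0.432×(-0.83933)=-0.36259, 0.257×(-1.35868)=-0.34918, 0.095×(-2.35388)=-0.22362.
Sum = -1.38787, so H' = 1.388.

1.388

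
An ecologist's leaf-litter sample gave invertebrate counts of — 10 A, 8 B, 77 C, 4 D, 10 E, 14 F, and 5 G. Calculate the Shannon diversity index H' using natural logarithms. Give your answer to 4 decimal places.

1.3544

Total N = 10+8+77+4+10+14+5 = 128, so the proportions are 0.078125, 0.0625, 0.601562, 0.03125, 0.078125, 0.109375, 0.039062 (working shown to 6 dp, full precision carried).
Each pᵢ ln pᵢ term: 0.078125×(-2.549445)=-0.199175, 0.0625×(-2.772589)=-0.173287, 0.601562×(-0.508225)=-0.305729, 0.03125×(-3.465736)=-0.108304, 0.078125×(-2.549445)=-0.199175, 0.109375×(-2.212973)=-0.242044, 0.039062×(-3.242592)=-0.126664.
Sum = -1.354379, so H' = 1.3544.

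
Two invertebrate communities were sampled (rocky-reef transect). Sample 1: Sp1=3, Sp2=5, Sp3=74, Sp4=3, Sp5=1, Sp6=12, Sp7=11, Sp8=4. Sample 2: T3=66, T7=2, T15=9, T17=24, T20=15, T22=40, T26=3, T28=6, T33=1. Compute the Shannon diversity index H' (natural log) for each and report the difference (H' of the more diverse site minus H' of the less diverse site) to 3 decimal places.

0.408

Sample 1: N=113, proportions 0.02655, 0.04425, 0.65487, 0.02655, 0.00885, 0.10619, 0.09735, 0.0354, giving H' = 1.23287 (working shown to 5 dp, full precision carried).
Sample 2: N=166, proportions 0.39759, 0.01205, 0.05422, 0.14458, 0.09036, 0.24096, 0.01807, 0.03614, 0.00602, giving H' = 1.64106.
Difference = |1.23287 − 1.64106| = 0.40819, i.e. 0.408 to 3 decimal places.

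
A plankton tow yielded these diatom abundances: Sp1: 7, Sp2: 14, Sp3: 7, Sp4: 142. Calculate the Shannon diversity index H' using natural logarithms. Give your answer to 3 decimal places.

Total N = 7+14+7+142 = 170, so the proportions are 0.04118, 0.08235, 0.04118, 0.83529 (working shown to 5 dp, full precision carried).
Each pᵢ ln pᵢ term: 0.04118×(-3.18989)=-0.13135, 0.08235×(-2.49674)=-0.20561, 0.04118×(-3.18989)=-0.13135, 0.83529×(-0.17997)=-0.15033.
Sum = -0.61864, so H' = 0.619.

0.619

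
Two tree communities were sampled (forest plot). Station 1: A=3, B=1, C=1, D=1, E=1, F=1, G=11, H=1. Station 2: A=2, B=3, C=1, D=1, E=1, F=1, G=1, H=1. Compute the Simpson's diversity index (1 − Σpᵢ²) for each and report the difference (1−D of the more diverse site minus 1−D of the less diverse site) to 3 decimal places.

Station 1: N=20, proportions 0.15, 0.05, 0.05, 0.05, 0.05, 0.05, 0.55, 0.05, giving 1−D = 0.66000 (working shown to 5 dp, full precision carried).
Station 2: N=11, proportions 0.18182, 0.27273, 0.09091, 0.09091, 0.09091, 0.09091, 0.09091, 0.09091, giving 1−D = 0.84298.
Difference = |0.66000 − 0.84298| = 0.18298, i.e. 0.183 to 3 decimal places.

0.183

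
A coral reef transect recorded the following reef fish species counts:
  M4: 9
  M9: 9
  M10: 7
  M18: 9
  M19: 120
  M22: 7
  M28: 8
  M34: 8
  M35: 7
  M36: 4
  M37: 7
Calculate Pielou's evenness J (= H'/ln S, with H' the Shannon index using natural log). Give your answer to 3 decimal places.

0.644

Total N = 9+9+7+9+120+7+8+8+7+4+7 = 195, so the proportions are 0.04615, 0.04615, 0.0359, 0.04615, 0.61538, 0.0359, 0.04103, 0.04103, 0.0359, 0.02051, 0.0359 (working shown to 5 dp, full precision carried).
H' = −Σ pᵢ ln pᵢ = −((-0.14196) + (-0.14196) + (-0.11943) + (-0.14196) + (-0.29877) + (-0.11943) + (-0.13102) + (-0.13102) + (-0.11943) + (-0.07973) + (-0.11943)) = 1.54415.
With S = 11 species, ln S = 2.39790, so J = 1.54415/2.39790 = 0.64396, i.e. 0.644 to 3 decimal places.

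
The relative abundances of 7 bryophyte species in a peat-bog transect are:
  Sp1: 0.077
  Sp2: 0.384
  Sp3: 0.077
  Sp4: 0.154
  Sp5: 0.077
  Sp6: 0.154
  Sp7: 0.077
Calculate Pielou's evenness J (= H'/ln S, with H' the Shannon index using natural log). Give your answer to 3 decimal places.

0.891

H' = −Σ pᵢ ln pᵢ = −((-0.19742) + (-0.36753) + (-0.19742) + (-0.28810) + (-0.19742) + (-0.28810) + (-0.19742)) = 1.73344 (working shown to 5 dp, full precision carried).
With S = 7 species, ln S = 1.94591, so J = 1.73344/1.94591 = 0.89081, i.e. 0.891 to 3 decimal places.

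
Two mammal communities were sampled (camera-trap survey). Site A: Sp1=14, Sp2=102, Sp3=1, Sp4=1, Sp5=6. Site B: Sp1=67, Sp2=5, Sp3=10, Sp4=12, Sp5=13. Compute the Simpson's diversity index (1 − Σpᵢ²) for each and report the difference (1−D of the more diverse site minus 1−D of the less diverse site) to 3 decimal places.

0.262

Site A: N=124, proportions 0.112903, 0.822581, 0.008065, 0.008065, 0.048387, giving 1−D = 0.308143 (working shown to 6 dp, full precision carried).
Site B: N=107, proportions 0.626168, 0.046729, 0.093458, 0.11215, 0.121495, giving 1−D = 0.569657.
Difference = |0.308143 − 0.569657| = 0.261514, i.e. 0.262 to 3 decimal places.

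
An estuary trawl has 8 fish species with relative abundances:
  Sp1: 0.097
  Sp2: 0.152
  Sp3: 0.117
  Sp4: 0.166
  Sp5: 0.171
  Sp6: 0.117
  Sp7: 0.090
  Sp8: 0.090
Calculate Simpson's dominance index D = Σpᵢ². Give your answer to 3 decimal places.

0.133

D = 0.097² + 0.152² + 0.117² + 0.166² + 0.171² + 0.117² + 0.09² + 0.09² = 0.00941 + 0.02310 + 0.01369 + 0.02756 + 0.02924 + 0.01369 + 0.00810 + 0.00810 = 0.13289 (working shown to 5 dp, full precision carried).
To 3 decimal places, D = 0.133.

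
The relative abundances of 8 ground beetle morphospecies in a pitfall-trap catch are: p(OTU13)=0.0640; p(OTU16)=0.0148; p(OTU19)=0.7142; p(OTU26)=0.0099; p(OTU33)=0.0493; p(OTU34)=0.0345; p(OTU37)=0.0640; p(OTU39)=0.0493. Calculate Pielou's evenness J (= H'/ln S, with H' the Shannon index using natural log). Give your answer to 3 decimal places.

0.535

H' = −Σ pᵢ ln pᵢ = −((-0.17593) + (-0.06235) + (-0.24039) + (-0.04569) + (-0.14838) + (-0.11615) + (-0.17593) + (-0.14838)) = 1.11322 (working shown to 5 dp, full precision carried).
With S = 8 species, ln S = 2.07944, so J = 1.11322/2.07944 = 0.53534, i.e. 0.535 to 3 decimal places.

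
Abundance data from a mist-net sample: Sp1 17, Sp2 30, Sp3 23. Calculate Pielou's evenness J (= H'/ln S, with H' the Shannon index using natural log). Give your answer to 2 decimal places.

Total N = 17+30+23 = 70, so the proportions are 0.2429, 0.4286, 0.3286 (working shown to 4 dp, full precision carried).
H' = −Σ pᵢ ln pᵢ = −((-0.3437) + (-0.3631) + (-0.3657)) = 1.0725.
With S = 3 species, ln S = 1.0986, so J = 1.0725/1.0986 = 0.9763, i.e. 0.98 to 2 decimal places.

0.98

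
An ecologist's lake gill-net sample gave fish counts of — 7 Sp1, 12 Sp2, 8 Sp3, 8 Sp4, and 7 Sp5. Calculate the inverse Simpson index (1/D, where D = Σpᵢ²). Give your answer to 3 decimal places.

Total N = 7+12+8+8+7 = 42, so the proportions are 0.1666667, 0.2857143, 0.1904762, 0.1904762, 0.1666667 (working shown to 7 dp, full precision carried).
D = 0.1666667² + 0.2857143² + 0.1904762² + 0.1904762² + 0.1666667² = 0.0277778 + 0.0816327 + 0.0362812 + 0.0362812 + 0.0277778 = 0.2097506.
So 1/D = 4.76757, i.e. 4.768 to 3 decimal places.

4.768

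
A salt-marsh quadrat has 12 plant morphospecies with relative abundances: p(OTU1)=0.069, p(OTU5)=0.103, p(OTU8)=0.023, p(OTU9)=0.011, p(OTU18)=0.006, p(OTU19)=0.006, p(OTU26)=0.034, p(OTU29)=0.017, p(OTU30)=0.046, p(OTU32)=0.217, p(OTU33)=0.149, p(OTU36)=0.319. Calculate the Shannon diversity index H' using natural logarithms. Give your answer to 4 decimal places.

1.9219

Each pᵢ ln pᵢ term (working shown to 6 dp, full precision carried): 0.069×(-2.673649)=-0.184482, 0.103×(-2.273026)=-0.234122, 0.023×(-3.772261)=-0.086762, 0.011×(-4.509860)=-0.049608, 0.006×(-5.115996)=-0.030696, 0.006×(-5.115996)=-0.030696, 0.034×(-3.381395)=-0.114967, 0.017×(-4.074542)=-0.069267, 0.046×(-3.079114)=-0.141639, 0.217×(-1.527858)=-0.331545, 0.149×(-1.903809)=-0.283668, 0.319×(-1.142564)=-0.364478.
Sum = -1.921930, so H' = 1.9219.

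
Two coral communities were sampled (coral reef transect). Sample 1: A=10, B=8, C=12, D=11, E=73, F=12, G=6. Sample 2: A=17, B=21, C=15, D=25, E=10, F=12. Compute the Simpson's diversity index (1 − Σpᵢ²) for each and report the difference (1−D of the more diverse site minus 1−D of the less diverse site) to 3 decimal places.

Sample 1: N=132, proportions 0.07576, 0.06061, 0.09091, 0.08333, 0.55303, 0.09091, 0.04545, giving 1−D = 0.65921 (working shown to 5 dp, full precision carried).
Sample 2: N=100, proportions 0.17, 0.21, 0.15, 0.25, 0.1, 0.12, giving 1−D = 0.81760.
Difference = |0.65921 − 0.81760| = 0.15839, i.e. 0.158 to 3 decimal places.

0.158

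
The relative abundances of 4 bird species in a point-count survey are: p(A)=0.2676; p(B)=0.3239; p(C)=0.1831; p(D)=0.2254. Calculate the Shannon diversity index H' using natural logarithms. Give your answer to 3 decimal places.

1.365

Each pᵢ ln pᵢ term (working shown to 5 dp, full precision carried): 0.2676×(-1.31826)=-0.35277, 0.3239×(-1.12732)=-0.36514, 0.1831×(-1.69772)=-0.31085, 0.2254×(-1.48988)=-0.33582.
Sum = -1.36458, so H' = 1.365.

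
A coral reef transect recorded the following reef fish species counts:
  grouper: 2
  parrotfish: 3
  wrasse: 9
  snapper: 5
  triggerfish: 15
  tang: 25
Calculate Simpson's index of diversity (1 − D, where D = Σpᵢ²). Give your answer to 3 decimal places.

Total N = 2+3+9+5+15+25 = 59, so the proportions are 0.0339, 0.05085, 0.15254, 0.08475, 0.25424, 0.42373 (working shown to 5 dp, full precision carried).
D = 0.0339² + 0.05085² + 0.15254² + 0.08475² + 0.25424² + 0.42373² = 0.00115 + 0.00259 + 0.02327 + 0.00718 + 0.06464 + 0.17955 = 0.27837.
So 1 − D = 0.72163, i.e. 0.722 to 3 decimal places.

0.722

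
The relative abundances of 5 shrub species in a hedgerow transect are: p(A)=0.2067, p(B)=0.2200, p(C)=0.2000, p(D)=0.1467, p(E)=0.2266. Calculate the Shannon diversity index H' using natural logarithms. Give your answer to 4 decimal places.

Each pᵢ ln pᵢ term (working shown to 6 dp, full precision carried): 0.2067×(-1.576487)=-0.325860, 0.22×(-1.514128)=-0.333108, 0.2×(-1.609438)=-0.321888, 0.1467×(-1.919366)=-0.281571, 0.2266×(-1.484569)=-0.336403.
Sum = -1.598830, so H' = 1.5988.

1.5988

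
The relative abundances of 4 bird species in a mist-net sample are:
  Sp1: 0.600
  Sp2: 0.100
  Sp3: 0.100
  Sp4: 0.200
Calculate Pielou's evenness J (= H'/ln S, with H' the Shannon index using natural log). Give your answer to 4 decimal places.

0.7855

H' = −Σ pᵢ ln pᵢ = −((-0.306495) + (-0.230259) + (-0.230259) + (-0.321888)) = 1.088900 (working shown to 6 dp, full precision carried).
With S = 4 species, ln S = 1.386294, so J = 1.088900/1.386294 = 0.785475, i.e. 0.7855 to 4 decimal places.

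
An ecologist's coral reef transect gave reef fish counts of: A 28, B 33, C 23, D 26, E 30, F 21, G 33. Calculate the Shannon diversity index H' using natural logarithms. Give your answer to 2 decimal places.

1.93

Total N = 28+33+23+26+30+21+33 = 194, so the proportions are 0.1443, 0.1701, 0.1186, 0.134, 0.1546, 0.1082, 0.1701 (working shown to 4 dp, full precision carried).
Each pᵢ ln pᵢ term: 0.1443×(-1.9357)=-0.2794, 0.1701×(-1.7714)=-0.3013, 0.1186×(-2.1324)=-0.2528, 0.134×(-2.0098)=-0.2693, 0.1546×(-1.8667)=-0.2887, 0.1082×(-2.2233)=-0.2407, 0.1701×(-1.7714)=-0.3013.
Sum = -1.9335, so H' = 1.93.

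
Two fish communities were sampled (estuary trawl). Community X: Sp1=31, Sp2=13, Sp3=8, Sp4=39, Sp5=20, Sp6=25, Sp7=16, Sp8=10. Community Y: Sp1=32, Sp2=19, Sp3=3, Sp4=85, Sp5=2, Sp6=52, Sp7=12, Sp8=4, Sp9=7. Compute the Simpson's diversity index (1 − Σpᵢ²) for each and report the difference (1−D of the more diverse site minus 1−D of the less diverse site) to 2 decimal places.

0.09

Community X: N=162, proportions 0.1914, 0.0802, 0.0494, 0.2407, 0.1235, 0.1543, 0.0988, 0.0617, giving 1−D = 0.8439 (working shown to 4 dp, full precision carried).
Community Y: N=216, proportions 0.1481, 0.088, 0.0139, 0.3935, 0.0093, 0.2407, 0.0556, 0.0185, 0.0324, giving 1−D = 0.7527.
Difference = |0.8439 − 0.7527| = 0.0912, i.e. 0.09 to 2 decimal places.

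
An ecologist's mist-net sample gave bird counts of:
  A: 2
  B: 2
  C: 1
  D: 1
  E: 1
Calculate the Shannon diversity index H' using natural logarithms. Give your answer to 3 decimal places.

1.550

Total N = 2+2+1+1+1 = 7, so the proportions are 0.28571, 0.28571, 0.14286, 0.14286, 0.14286 (working shown to 5 dp, full precision carried).
Each pᵢ ln pᵢ term: 0.28571×(-1.25276)=-0.35793, 0.28571×(-1.25276)=-0.35793, 0.14286×(-1.94591)=-0.27799, 0.14286×(-1.94591)=-0.27799, 0.14286×(-1.94591)=-0.27799.
Sum = -1.54983, so H' = 1.550.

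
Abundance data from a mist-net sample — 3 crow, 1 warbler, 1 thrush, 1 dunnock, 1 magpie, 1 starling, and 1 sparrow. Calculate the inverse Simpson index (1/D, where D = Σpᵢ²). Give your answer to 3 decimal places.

5.400

Total N = 3+1+1+1+1+1+1 = 9, so the proportions are 0.3333333, 0.1111111, 0.1111111, 0.1111111, 0.1111111, 0.1111111, 0.1111111 (working shown to 7 dp, full precision carried).
D = 0.3333333² + 0.1111111² + 0.1111111² + 0.1111111² + 0.1111111² + 0.1111111² + 0.1111111² = 0.1111111 + 0.0123457 + 0.0123457 + 0.0123457 + 0.0123457 + 0.0123457 + 0.0123457 = 0.1851852.
So 1/D = 5.40000, i.e. 5.400 to 3 decimal places.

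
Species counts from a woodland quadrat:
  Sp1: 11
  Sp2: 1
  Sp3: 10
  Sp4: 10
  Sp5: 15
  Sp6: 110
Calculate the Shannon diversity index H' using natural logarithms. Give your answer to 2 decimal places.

Total N = 11+1+10+10+15+110 = 157, so the proportions are 0.0701, 0.0064, 0.0637, 0.0637, 0.0955, 0.7006 (working shown to 4 dp, full precision carried).
Each pᵢ ln pᵢ term: 0.0701×(-2.6584)=-0.1863, 0.0064×(-5.0562)=-0.0322, 0.0637×(-2.7537)=-0.1754, 0.0637×(-2.7537)=-0.1754, 0.0955×(-2.3482)=-0.2243, 0.7006×(-0.3558)=-0.2493.
Sum = -1.0429, so H' = 1.04.

1.04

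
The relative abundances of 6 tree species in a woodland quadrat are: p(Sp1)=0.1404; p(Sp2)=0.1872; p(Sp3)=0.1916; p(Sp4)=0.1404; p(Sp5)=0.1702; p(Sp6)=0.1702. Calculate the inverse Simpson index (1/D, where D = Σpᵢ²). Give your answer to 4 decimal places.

5.9131

D = 0.1404² + 0.1872² + 0.1916² + 0.1404² + 0.1702² + 0.1702² = 0.01971216 + 0.03504384 + 0.03671056 + 0.01971216 + 0.02896804 + 0.02896804 = 0.16911480 (working shown to 8 dp, full precision carried).
So 1/D = 5.913143, i.e. 5.9131 to 4 decimal places.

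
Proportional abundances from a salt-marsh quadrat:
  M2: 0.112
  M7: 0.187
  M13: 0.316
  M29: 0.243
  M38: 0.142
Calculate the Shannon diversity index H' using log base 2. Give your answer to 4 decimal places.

2.2271

Each pᵢ log₂ pᵢ term (working shown to 6 dp, full precision carried): 0.112×(-3.158429)=-0.353744, 0.187×(-2.418890)=-0.452332, 0.316×(-1.662004)=-0.525193, 0.243×(-2.040972)=-0.495956, 0.142×(-2.816037)=-0.399877.
Sum = -2.227103, so H' = 2.2271.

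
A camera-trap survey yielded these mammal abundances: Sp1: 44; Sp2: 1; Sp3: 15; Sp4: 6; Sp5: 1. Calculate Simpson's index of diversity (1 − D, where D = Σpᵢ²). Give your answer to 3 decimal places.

Total N = 44+1+15+6+1 = 67, so the proportions are 0.65672, 0.01493, 0.22388, 0.08955, 0.01493 (working shown to 5 dp, full precision carried).
D = 0.65672² + 0.01493² + 0.22388² + 0.08955² + 0.01493² = 0.43128 + 0.00022 + 0.05012 + 0.00802 + 0.00022 = 0.48986.
So 1 − D = 0.51014, i.e. 0.510 to 3 decimal places.

0.510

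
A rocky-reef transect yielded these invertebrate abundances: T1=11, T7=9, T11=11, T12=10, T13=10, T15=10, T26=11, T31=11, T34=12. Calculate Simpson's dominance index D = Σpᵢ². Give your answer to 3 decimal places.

0.112

Total N = 11+9+11+10+10+10+11+11+12 = 95, so the proportions are 0.11579, 0.09474, 0.11579, 0.10526, 0.10526, 0.10526, 0.11579, 0.11579, 0.12632 (working shown to 5 dp, full precision carried).
D = 0.11579² + 0.09474² + 0.11579² + 0.10526² + 0.10526² + 0.10526² + 0.11579² + 0.11579² + 0.12632² = 0.01341 + 0.00898 + 0.01341 + 0.01108 + 0.01108 + 0.01108 + 0.01341 + 0.01341 + 0.01596 = 0.11180.
To 3 decimal places, D = 0.112.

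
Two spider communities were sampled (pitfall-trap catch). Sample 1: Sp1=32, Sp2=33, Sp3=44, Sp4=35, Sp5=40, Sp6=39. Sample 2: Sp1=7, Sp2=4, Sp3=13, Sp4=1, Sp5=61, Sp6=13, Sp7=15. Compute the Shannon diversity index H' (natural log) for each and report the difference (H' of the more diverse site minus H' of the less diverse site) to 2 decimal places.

0.36

Sample 1: N=223, proportions 0.1435, 0.148, 0.1973, 0.157, 0.1794, 0.1749, giving H' = 1.7854 (working shown to 4 dp, full precision carried).
Sample 2: N=114, proportions 0.0614, 0.0351, 0.114, 0.0088, 0.5351, 0.114, 0.1316, giving H' = 1.4271.
Difference = |1.7854 − 1.4271| = 0.3583, i.e. 0.36 to 2 decimal places.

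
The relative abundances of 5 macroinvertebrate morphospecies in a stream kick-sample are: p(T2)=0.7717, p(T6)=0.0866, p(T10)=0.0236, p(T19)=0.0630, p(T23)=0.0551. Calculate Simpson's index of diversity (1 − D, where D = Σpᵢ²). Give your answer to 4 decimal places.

0.3894

D = 0.7717² + 0.0866² + 0.0236² + 0.063² + 0.0551² = 0.595521 + 0.007500 + 0.000557 + 0.003969 + 0.003036 = 0.610582 (working shown to 6 dp, full precision carried).
So 1 − D = 0.389418, i.e. 0.3894 to 4 decimal places.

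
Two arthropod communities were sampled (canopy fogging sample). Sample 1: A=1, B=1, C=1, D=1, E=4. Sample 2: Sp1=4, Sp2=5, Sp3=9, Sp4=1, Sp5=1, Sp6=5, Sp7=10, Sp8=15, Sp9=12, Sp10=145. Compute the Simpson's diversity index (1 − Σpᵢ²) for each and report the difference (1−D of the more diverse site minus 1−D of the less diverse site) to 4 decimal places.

Sample 1: N=8, proportions 0.125, 0.125, 0.125, 0.125, 0.5, giving 1−D = 0.687500 (working shown to 6 dp, full precision carried).
Sample 2: N=207, proportions 0.019324, 0.024155, 0.043478, 0.004831, 0.004831, 0.024155, 0.048309, 0.072464, 0.057971, 0.700483, giving 1−D = 0.494901.
Difference = |0.687500 − 0.494901| = 0.192599, i.e. 0.1926 to 4 decimal places.

0.1926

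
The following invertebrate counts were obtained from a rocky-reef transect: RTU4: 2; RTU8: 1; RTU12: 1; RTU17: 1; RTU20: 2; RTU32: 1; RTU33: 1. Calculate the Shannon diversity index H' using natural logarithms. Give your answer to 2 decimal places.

Total N = 2+1+1+1+2+1+1 = 9, so the proportions are 0.2222, 0.1111, 0.1111, 0.1111, 0.2222, 0.1111, 0.1111 (working shown to 4 dp, full precision carried).
Each pᵢ ln pᵢ term: 0.2222×(-1.5041)=-0.3342, 0.1111×(-2.1972)=-0.2441, 0.1111×(-2.1972)=-0.2441, 0.1111×(-2.1972)=-0.2441, 0.2222×(-1.5041)=-0.3342, 0.1111×(-2.1972)=-0.2441, 0.1111×(-2.1972)=-0.2441.
Sum = -1.8892, so H' = 1.89.

1.89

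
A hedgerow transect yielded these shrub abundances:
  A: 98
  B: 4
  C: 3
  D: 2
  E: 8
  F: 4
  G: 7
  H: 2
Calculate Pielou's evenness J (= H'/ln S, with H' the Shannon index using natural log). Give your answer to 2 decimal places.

0.47

Total N = 98+4+3+2+8+4+7+2 = 128, so the proportions are 0.7656, 0.0312, 0.0234, 0.0156, 0.0625, 0.0312, 0.0547, 0.0156 (working shown to 4 dp, full precision carried).
H' = −Σ pᵢ ln pᵢ = −((-0.2045) + (-0.1083) + (-0.0880) + (-0.0650) + (-0.1733) + (-0.1083) + (-0.1589) + (-0.0650)) = 0.9712.
With S = 8 species, ln S = 2.0794, so J = 0.9712/2.0794 = 0.4671, i.e. 0.47 to 2 decimal places.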